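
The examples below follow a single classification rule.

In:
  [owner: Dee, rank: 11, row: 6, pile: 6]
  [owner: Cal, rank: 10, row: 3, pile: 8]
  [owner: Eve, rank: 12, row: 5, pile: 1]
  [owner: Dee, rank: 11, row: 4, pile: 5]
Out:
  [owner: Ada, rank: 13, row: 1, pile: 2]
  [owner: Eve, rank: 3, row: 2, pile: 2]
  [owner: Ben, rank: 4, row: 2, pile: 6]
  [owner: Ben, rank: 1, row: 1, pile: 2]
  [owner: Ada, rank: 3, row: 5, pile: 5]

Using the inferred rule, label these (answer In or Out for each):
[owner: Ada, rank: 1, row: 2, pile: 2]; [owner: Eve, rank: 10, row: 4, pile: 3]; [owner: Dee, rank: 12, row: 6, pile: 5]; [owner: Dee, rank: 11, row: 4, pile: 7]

Out, In, In, In

'In' ⟺ rank ≥ 4 AND row ≥ 3.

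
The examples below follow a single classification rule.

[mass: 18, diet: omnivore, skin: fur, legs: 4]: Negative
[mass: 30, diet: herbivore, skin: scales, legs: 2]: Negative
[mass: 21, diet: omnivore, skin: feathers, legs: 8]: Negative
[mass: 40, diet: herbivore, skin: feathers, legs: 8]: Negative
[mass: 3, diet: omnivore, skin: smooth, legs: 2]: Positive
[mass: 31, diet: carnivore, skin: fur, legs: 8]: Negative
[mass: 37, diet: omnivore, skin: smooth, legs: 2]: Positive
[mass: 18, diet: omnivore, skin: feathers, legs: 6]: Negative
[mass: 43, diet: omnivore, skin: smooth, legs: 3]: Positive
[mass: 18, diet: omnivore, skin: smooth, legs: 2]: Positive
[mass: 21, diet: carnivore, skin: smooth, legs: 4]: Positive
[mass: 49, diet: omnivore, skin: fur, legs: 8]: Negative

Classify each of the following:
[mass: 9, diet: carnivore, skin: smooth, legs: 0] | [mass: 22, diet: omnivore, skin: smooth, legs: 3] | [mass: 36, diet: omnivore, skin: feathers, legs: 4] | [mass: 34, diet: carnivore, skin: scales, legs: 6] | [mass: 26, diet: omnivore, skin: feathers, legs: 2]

The pattern is that an item is 'Positive' exactly when: skin is smooth.
[mass: 9, diet: carnivore, skin: smooth, legs: 0] → skin is smooth → Positive. [mass: 22, diet: omnivore, skin: smooth, legs: 3] → skin is smooth → Positive. [mass: 36, diet: omnivore, skin: feathers, legs: 4] → skin is feathers → Negative. [mass: 34, diet: carnivore, skin: scales, legs: 6] → skin is scales → Negative. [mass: 26, diet: omnivore, skin: feathers, legs: 2] → skin is feathers → Negative.

Positive, Positive, Negative, Negative, Negative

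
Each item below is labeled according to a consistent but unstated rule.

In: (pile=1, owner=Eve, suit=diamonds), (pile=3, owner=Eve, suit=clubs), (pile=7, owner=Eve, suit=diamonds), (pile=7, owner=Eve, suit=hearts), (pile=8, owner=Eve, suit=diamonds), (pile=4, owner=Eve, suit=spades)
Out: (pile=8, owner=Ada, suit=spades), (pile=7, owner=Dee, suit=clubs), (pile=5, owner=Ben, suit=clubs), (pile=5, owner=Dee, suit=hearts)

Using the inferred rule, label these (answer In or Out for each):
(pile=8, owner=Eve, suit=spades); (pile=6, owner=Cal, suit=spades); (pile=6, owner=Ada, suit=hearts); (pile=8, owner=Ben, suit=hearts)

One predicate separates the groups cleanly: owner is Eve.
(pile=8, owner=Eve, suit=spades): In (owner is Eve). (pile=6, owner=Cal, suit=spades): Out (owner is Cal). (pile=6, owner=Ada, suit=hearts): Out (owner is Ada). (pile=8, owner=Ben, suit=hearts): Out (owner is Ben).

In, Out, Out, Out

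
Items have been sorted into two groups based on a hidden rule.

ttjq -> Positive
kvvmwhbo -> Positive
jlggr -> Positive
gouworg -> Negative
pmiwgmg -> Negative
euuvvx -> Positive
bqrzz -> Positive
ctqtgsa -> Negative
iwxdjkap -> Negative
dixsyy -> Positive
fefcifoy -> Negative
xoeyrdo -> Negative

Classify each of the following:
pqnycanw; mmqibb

Negative, Positive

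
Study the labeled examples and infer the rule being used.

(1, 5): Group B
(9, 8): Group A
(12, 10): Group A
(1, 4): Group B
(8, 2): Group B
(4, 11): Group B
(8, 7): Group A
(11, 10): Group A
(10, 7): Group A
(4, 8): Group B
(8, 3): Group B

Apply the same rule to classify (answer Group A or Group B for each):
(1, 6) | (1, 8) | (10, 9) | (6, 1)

A rule that fits every label: min ≥ 5 — true of each 'Group A' example, false of each 'Group B' one.
(1, 6): min 1, doesn't match → Group B.
(1, 8): min 1, doesn't match → Group B.
(10, 9): min 9, fits → Group A.
(6, 1): min 1, doesn't match → Group B.

Group B, Group B, Group A, Group B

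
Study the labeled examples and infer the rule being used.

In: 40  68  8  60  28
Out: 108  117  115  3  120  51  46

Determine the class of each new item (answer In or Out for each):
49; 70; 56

'In' ⟺ multiple of 4 AND at most 68.
49 → 49 = 4·12 + 1, 49 ≤ 68 → Out. 70 → 70 = 4·17 + 2, 70 > 68 → Out. 56 → 56 = 4·14, 56 ≤ 68 → In.

Out, Out, In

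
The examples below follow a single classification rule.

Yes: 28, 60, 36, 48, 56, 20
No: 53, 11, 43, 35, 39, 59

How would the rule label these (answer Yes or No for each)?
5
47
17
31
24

No, No, No, No, Yes

The pattern is that an item is 'Yes' exactly when: even.
No: 5, since 5 is odd. No: 47, since 47 is odd. No: 17, since 17 is odd. No: 31, since 31 is odd. Yes: 24, since 24 is even.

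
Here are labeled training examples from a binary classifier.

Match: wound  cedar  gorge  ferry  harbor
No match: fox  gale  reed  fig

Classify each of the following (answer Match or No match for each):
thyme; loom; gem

Match, No match, No match

The simplest hypothesis consistent with all the labels is: length ≥ 5.
thyme: length 5, passes → Match.
loom: length 4, doesn't qualify → No match.
gem: length 3, doesn't qualify → No match.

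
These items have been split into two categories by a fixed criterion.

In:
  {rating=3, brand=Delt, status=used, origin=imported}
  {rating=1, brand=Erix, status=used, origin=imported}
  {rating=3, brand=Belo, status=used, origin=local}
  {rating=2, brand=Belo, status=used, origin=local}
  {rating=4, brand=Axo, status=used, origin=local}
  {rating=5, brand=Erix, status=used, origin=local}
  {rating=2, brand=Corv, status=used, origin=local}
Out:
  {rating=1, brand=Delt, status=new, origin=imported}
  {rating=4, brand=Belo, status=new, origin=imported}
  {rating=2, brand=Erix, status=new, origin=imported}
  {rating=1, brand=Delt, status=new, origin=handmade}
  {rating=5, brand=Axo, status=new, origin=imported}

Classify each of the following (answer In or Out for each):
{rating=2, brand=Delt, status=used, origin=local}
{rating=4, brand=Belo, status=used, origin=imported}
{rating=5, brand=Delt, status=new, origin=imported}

In, In, Out

The simplest hypothesis consistent with all the labels is: status is used.
{rating=2, brand=Delt, status=used, origin=local} — status is used, hence In. {rating=4, brand=Belo, status=used, origin=imported} — status is used, hence In. {rating=5, brand=Delt, status=new, origin=imported} — status is new, hence Out.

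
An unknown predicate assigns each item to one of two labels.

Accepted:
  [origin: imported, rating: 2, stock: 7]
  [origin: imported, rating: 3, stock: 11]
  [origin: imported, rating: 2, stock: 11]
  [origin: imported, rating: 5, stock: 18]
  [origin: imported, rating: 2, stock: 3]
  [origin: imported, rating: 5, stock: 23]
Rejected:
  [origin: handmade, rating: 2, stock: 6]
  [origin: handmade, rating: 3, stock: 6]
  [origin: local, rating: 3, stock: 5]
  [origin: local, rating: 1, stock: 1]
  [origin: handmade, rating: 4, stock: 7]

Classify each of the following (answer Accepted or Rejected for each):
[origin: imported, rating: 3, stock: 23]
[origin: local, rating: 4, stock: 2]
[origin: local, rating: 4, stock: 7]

Accepted, Rejected, Rejected

The distinguishing property — origin is imported — holds for all the 'Accepted' cases and none of the 'Rejected' cases.
[origin: imported, rating: 3, stock: 23]: Accepted (origin is imported). [origin: local, rating: 4, stock: 2]: Rejected (origin is local). [origin: local, rating: 4, stock: 7]: Rejected (origin is local).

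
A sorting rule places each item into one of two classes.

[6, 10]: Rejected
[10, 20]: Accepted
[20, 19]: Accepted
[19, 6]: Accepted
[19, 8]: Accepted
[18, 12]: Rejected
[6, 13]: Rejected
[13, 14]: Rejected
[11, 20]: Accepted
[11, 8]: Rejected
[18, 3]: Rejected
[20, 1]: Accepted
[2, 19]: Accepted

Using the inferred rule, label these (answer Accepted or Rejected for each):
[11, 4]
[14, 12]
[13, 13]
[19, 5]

Rejected, Rejected, Rejected, Accepted

The common property of the 'Accepted' items is: max ≥ 19. No 'Rejected' item has it.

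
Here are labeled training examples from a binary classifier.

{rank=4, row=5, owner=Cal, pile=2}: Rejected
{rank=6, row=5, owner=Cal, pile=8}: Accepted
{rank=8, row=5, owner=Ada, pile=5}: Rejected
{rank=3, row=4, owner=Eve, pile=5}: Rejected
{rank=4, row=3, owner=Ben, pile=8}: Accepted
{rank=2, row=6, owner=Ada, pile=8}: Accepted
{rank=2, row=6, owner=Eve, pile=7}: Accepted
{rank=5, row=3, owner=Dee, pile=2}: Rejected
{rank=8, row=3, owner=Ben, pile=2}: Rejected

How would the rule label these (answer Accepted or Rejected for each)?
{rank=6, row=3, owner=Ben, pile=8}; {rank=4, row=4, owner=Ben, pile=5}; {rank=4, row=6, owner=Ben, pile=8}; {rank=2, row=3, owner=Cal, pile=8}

Accepted, Rejected, Accepted, Accepted

The distinguishing property — pile ≥ 7 — holds for all the 'Accepted' cases and none of the 'Rejected' cases.
{rank=6, row=3, owner=Ben, pile=8}: pile = 8 — meets the rule, so Accepted. {rank=4, row=4, owner=Ben, pile=5}: pile = 5 — fails the rule, so Rejected. {rank=4, row=6, owner=Ben, pile=8}: pile = 8 — meets the rule, so Accepted. {rank=2, row=3, owner=Cal, pile=8}: pile = 8 — meets the rule, so Accepted.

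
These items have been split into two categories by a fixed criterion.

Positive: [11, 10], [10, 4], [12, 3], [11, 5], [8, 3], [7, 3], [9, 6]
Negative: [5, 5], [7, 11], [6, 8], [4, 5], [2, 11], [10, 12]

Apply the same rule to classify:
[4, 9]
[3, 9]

Looking at the examples, the only property every 'Positive' case has and every 'Negative' case lacks is: first > second.

Negative, Negative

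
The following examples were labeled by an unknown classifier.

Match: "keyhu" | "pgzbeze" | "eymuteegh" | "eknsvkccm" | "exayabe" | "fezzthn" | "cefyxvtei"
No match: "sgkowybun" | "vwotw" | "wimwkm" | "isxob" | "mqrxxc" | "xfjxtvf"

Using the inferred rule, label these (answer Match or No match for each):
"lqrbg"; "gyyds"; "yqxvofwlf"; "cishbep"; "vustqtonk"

No match, No match, No match, Match, No match

Comparing the two groups points to one rule — contains 'e'.
No match: "lqrbg", since no 'e'. No match: "gyyds", since no 'e'. No match: "yqxvofwlf", since no 'e'. Match: "cishbep", since has 'e'. No match: "vustqtonk", since no 'e'.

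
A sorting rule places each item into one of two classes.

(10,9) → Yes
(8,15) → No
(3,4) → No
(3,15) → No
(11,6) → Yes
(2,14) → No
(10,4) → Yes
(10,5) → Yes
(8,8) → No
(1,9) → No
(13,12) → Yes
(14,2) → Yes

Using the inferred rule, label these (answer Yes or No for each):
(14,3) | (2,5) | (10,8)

Yes, No, Yes

The classifier is using: first > second.
(14,3): 14 > 3 — has this property, so Yes.
(2,5): 2 < 5 — doesn't qualify, so No.
(10,8): 10 > 8 — has this property, so Yes.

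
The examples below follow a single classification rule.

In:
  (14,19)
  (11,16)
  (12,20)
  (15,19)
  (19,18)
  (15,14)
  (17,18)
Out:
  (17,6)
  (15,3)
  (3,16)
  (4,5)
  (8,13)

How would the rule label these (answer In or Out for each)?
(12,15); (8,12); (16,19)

In, Out, In

A rule that fits every label: sum ≥ 27 — true of each 'In' example, false of each 'Out' one.
In: (12,15), since 12+15 = 27. Out: (8,12), since 8+12 = 20. In: (16,19), since 16+19 = 35.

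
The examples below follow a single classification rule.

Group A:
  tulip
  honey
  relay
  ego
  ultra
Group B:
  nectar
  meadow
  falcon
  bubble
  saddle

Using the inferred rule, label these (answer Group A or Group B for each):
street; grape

Group B, Group A

The simplest hypothesis consistent with all the labels is: odd length.
street — length 6, hence Group B.
grape — length 5, hence Group A.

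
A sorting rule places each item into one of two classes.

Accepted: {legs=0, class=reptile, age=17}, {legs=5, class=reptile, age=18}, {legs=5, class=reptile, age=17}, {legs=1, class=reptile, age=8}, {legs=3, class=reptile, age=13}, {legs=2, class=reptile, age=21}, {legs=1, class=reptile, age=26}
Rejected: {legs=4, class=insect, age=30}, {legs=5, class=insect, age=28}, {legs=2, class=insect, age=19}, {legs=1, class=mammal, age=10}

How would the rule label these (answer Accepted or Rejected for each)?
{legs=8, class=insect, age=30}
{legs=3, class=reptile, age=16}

Every 'Accepted' example satisfies: class is reptile. None of the 'Rejected' examples do.
{legs=8, class=insect, age=30}: class is insect, lacks this property → Rejected.
{legs=3, class=reptile, age=16}: class is reptile, meets the rule → Accepted.

Rejected, Accepted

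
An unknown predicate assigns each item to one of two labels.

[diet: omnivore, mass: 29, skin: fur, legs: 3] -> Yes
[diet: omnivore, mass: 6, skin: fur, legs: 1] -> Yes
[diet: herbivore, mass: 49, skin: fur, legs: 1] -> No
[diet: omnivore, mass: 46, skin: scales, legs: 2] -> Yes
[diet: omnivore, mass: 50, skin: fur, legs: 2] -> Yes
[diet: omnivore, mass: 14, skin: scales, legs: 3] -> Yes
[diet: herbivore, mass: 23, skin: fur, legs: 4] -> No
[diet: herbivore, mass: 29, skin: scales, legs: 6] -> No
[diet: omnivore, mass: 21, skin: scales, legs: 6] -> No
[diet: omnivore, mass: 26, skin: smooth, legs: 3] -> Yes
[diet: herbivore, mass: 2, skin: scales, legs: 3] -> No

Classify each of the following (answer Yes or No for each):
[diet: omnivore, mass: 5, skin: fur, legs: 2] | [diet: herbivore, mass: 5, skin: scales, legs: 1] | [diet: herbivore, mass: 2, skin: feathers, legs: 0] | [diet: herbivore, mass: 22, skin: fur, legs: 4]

Yes, No, No, No

A rule that fits every label: diet is omnivore AND legs ≤ 3 — true of each 'Yes' example, false of each 'No' one.
[diet: omnivore, mass: 5, skin: fur, legs: 2] — diet is omnivore, legs = 2, hence Yes. [diet: herbivore, mass: 5, skin: scales, legs: 1] — diet is herbivore, legs = 1, hence No. [diet: herbivore, mass: 2, skin: feathers, legs: 0] — diet is herbivore, legs = 0, hence No. [diet: herbivore, mass: 22, skin: fur, legs: 4] — diet is herbivore, legs = 4, hence No.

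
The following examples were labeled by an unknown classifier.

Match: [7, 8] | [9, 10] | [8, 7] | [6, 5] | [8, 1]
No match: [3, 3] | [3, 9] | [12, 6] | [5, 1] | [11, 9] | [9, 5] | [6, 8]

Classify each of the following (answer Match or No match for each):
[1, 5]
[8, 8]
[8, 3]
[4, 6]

No match, No match, Match, No match

The distinguishing property — sum is odd — holds for all the 'Match' cases and none of the 'No match' cases.
[1, 5]: 1+5 = 6 — does not fit, so No match. [8, 8]: 8+8 = 16 — does not fit, so No match. [8, 3]: 8+3 = 11 — passes, so Match. [4, 6]: 4+6 = 10 — does not fit, so No match.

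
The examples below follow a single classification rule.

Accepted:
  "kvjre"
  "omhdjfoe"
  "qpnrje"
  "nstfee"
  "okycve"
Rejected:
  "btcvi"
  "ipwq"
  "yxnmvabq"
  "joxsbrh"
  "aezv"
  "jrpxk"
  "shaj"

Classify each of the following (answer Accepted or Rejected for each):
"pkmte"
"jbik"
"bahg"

Accepted, Rejected, Rejected

The rule appears to be: ends with 'e'.
"pkmte": Accepted (ends with 'e').
"jbik": Rejected (ends with 'k').
"bahg": Rejected (ends with 'g').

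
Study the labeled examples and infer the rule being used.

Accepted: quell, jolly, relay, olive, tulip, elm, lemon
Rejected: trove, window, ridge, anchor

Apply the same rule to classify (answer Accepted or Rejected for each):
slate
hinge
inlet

Accepted, Rejected, Accepted

The classifier is using: contains 'l'.
slate: Accepted (has 'l'). hinge: Rejected (no 'l'). inlet: Accepted (has 'l').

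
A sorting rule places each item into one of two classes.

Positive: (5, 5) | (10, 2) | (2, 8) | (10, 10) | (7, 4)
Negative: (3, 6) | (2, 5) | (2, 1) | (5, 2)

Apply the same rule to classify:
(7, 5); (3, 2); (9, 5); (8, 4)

The distinguishing property — sum ≥ 10 — holds for all the 'Positive' cases and none of the 'Negative' cases.

Positive, Negative, Positive, Positive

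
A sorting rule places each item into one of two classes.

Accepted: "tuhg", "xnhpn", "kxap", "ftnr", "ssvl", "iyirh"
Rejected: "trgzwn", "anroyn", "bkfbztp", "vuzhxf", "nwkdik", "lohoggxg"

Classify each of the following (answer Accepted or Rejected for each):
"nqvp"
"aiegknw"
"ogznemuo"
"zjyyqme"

Accepted, Rejected, Rejected, Rejected

A rule that fits every label: length ≤ 5 — true of each 'Accepted' example, false of each 'Rejected' one.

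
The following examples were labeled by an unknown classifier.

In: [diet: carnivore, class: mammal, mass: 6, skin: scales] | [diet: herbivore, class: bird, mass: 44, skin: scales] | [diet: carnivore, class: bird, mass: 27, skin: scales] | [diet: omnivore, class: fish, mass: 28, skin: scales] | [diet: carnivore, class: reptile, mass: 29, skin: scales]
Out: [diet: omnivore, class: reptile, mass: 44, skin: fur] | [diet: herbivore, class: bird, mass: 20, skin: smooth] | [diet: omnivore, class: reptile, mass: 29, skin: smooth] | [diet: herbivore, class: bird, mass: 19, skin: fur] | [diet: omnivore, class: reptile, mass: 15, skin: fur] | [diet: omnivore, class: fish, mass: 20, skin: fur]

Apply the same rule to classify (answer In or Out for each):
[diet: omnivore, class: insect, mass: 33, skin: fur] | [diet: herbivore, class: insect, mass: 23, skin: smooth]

Checking candidate rules against both groups, what survives is: skin is scales.
[diet: omnivore, class: insect, mass: 33, skin: fur]: skin is fur — does not fit, so Out. [diet: herbivore, class: insect, mass: 23, skin: smooth]: skin is smooth — does not fit, so Out.

Out, Out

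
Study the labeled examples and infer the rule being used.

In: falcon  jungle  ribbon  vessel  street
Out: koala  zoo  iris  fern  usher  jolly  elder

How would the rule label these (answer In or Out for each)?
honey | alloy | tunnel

Out, Out, In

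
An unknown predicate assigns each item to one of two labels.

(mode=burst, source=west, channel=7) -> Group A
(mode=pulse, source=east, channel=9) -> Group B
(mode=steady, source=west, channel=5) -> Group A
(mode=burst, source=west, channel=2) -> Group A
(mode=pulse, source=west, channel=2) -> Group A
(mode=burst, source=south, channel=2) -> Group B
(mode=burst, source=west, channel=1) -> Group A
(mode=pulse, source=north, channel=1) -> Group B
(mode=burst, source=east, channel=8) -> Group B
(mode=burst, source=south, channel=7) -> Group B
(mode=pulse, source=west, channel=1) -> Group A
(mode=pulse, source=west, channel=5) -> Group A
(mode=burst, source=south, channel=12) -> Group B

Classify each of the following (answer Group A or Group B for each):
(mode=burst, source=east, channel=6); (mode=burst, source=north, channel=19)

Group B, Group B

The classifier is using: source is west.
(mode=burst, source=east, channel=6) — source is east, hence Group B. (mode=burst, source=north, channel=19) — source is north, hence Group B.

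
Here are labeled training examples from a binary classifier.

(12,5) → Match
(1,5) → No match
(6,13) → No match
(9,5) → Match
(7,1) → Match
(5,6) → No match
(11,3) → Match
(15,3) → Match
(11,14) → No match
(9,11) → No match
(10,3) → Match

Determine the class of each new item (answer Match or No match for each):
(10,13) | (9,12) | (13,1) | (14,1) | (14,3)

No match, No match, Match, Match, Match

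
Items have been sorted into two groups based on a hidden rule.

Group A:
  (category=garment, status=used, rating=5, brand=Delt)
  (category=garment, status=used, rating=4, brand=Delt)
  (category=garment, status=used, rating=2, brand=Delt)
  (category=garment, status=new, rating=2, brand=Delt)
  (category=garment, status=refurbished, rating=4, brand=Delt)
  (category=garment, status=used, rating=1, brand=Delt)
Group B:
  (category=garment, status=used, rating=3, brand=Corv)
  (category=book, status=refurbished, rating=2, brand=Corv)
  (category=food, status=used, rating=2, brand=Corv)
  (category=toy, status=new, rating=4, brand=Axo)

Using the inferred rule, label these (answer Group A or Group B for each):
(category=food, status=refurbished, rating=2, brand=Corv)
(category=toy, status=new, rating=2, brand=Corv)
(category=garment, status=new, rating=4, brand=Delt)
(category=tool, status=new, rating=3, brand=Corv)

Group B, Group B, Group A, Group B

Checking candidate rules against both groups, what survives is: brand is Delt.
(category=food, status=refurbished, rating=2, brand=Corv): brand is Corv — fails the rule, so Group B. (category=toy, status=new, rating=2, brand=Corv): brand is Corv — fails the rule, so Group B. (category=garment, status=new, rating=4, brand=Delt): brand is Delt — fits, so Group A. (category=tool, status=new, rating=3, brand=Corv): brand is Corv — fails the rule, so Group B.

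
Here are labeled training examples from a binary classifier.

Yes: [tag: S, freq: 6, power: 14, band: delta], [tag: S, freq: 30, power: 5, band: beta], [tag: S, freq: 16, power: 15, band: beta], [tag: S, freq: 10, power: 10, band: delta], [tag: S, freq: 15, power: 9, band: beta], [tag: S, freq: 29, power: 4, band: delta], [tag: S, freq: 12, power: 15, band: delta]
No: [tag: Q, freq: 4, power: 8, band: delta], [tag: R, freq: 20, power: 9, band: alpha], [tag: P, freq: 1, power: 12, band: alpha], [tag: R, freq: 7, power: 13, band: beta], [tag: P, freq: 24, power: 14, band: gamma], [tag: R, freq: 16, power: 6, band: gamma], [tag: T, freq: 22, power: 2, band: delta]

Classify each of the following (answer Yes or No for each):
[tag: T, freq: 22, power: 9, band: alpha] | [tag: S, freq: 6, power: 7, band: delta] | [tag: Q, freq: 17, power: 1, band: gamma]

Rule: tag is S. This holds for each 'Yes' example and fails for each 'No' one.
[tag: T, freq: 22, power: 9, band: alpha]: tag is T — doesn't qualify, so No. [tag: S, freq: 6, power: 7, band: delta]: tag is S — checks out, so Yes. [tag: Q, freq: 17, power: 1, band: gamma]: tag is Q — doesn't qualify, so No.

No, Yes, No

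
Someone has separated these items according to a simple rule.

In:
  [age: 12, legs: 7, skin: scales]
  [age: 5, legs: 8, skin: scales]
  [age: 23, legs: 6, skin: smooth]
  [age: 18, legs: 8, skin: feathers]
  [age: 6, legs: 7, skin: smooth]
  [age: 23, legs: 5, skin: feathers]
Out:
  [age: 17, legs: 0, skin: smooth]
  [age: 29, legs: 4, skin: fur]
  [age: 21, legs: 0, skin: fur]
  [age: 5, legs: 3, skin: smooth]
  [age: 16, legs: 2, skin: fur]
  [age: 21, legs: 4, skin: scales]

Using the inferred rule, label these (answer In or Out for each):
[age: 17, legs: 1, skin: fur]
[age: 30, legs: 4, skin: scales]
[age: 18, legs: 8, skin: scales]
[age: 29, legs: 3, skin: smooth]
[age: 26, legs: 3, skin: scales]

Out, Out, In, Out, Out

Rule: legs ≥ 5. This holds for each 'In' example and fails for each 'Out' one.
Out: [age: 17, legs: 1, skin: fur], since legs = 1. Out: [age: 30, legs: 4, skin: scales], since legs = 4. In: [age: 18, legs: 8, skin: scales], since legs = 8. Out: [age: 29, legs: 3, skin: smooth], since legs = 3. Out: [age: 26, legs: 3, skin: scales], since legs = 3.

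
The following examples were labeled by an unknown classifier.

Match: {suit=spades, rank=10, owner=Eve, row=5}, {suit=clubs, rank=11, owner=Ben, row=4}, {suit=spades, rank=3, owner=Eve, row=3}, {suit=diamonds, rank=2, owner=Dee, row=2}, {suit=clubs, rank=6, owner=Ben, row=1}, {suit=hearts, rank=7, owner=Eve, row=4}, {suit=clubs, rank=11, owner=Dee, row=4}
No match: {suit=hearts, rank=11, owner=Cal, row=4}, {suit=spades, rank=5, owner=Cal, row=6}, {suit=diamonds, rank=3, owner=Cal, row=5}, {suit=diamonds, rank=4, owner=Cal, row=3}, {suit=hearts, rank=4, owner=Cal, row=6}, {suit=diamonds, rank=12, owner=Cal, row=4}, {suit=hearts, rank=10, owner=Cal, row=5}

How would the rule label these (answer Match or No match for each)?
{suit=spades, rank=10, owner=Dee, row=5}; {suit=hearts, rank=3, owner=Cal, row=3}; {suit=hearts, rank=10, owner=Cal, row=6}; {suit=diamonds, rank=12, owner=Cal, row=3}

Match, No match, No match, No match

The distinguishing property — owner is not Cal — holds for all the 'Match' cases and none of the 'No match' cases.
{suit=spades, rank=10, owner=Dee, row=5}: Match (owner is Dee).
{suit=hearts, rank=3, owner=Cal, row=3}: No match (owner is Cal).
{suit=hearts, rank=10, owner=Cal, row=6}: No match (owner is Cal).
{suit=diamonds, rank=12, owner=Cal, row=3}: No match (owner is Cal).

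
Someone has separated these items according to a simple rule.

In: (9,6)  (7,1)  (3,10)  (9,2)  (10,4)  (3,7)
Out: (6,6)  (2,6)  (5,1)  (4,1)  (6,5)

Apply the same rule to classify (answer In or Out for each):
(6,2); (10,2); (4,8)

Out, In, In

The pattern is that an item is 'In' exactly when: max ≥ 7.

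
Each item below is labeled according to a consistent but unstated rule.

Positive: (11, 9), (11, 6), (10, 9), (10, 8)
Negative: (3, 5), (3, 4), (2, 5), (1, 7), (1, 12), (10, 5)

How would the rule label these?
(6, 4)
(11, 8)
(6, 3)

Negative, Positive, Negative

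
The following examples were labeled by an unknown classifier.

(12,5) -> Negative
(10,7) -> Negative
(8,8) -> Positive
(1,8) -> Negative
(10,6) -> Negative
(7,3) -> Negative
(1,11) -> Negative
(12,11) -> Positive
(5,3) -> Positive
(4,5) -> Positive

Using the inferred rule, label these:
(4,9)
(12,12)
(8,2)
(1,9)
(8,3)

One predicate separates the groups cleanly: |first − second| ≤ 2.
(4,9) — |4−9| = 5, hence Negative. (12,12) — |12−12| = 0, hence Positive. (8,2) — |8−2| = 6, hence Negative. (1,9) — |1−9| = 8, hence Negative. (8,3) — |8−3| = 5, hence Negative.

Negative, Positive, Negative, Negative, Negative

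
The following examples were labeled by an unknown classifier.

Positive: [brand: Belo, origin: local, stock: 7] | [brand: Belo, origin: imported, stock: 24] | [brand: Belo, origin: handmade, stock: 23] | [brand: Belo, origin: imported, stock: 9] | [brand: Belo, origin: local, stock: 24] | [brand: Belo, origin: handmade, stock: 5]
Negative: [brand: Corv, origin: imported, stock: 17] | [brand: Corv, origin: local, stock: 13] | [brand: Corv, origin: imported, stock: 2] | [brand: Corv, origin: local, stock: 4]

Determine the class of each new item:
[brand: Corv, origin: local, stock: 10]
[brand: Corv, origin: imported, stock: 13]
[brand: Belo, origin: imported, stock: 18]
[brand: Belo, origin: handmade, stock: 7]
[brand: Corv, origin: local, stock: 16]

Negative, Negative, Positive, Positive, Negative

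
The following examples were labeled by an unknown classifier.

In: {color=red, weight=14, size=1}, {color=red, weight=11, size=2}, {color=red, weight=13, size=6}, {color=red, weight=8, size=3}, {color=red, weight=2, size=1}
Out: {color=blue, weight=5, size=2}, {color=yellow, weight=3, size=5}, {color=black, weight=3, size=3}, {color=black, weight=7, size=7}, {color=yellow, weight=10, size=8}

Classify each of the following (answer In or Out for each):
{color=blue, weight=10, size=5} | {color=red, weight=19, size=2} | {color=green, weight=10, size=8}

Out, In, Out

A rule that fits every label: color is red — true of each 'In' example, false of each 'Out' one.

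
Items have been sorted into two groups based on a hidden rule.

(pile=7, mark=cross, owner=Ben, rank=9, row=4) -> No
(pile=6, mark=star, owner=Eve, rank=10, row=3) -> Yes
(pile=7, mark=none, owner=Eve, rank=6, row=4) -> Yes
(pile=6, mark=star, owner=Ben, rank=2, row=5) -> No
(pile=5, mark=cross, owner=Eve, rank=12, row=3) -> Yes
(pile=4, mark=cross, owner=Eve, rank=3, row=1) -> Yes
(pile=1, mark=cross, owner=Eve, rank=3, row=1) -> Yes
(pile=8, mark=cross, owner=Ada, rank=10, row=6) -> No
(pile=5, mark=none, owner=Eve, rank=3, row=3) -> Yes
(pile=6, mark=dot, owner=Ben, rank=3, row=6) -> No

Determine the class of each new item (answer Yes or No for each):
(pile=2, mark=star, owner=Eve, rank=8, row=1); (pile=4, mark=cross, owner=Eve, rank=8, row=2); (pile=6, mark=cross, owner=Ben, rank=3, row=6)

Yes, Yes, No

Checking candidate rules against both groups, what survives is: owner is Eve.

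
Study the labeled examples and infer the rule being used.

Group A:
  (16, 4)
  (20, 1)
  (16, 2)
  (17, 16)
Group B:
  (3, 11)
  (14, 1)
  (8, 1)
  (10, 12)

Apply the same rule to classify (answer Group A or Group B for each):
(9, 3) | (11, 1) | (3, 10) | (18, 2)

Group B, Group B, Group B, Group A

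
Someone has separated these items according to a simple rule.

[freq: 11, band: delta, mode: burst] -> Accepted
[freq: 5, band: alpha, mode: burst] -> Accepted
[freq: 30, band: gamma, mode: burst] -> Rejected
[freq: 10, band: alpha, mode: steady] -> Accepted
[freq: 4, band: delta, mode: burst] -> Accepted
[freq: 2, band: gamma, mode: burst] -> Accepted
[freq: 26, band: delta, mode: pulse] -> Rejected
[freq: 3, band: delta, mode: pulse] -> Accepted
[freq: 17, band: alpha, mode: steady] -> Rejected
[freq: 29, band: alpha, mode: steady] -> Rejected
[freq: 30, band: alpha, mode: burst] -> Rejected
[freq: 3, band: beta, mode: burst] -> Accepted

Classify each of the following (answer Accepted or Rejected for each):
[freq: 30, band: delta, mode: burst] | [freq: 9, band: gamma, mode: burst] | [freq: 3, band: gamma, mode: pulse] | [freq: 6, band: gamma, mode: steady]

'Accepted' ⟺ freq ≤ 11.
[freq: 30, band: delta, mode: burst] — freq = 30, hence Rejected. [freq: 9, band: gamma, mode: burst] — freq = 9, hence Accepted. [freq: 3, band: gamma, mode: pulse] — freq = 3, hence Accepted. [freq: 6, band: gamma, mode: steady] — freq = 6, hence Accepted.

Rejected, Accepted, Accepted, Accepted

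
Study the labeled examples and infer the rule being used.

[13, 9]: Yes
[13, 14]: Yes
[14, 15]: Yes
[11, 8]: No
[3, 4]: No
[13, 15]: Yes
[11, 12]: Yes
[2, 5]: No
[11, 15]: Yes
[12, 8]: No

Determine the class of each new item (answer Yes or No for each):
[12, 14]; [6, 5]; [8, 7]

Yes, No, No

The pattern is that an item is 'Yes' exactly when: sum ≥ 22.
[12, 14] → 12+14 = 26 → Yes. [6, 5] → 6+5 = 11 → No. [8, 7] → 8+7 = 15 → No.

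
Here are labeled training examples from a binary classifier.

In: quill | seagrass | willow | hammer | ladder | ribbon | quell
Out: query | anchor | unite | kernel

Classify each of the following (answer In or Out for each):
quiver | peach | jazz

The common property of the 'In' items is: has a double letter. No 'Out' item has it.
Out: quiver, since no doubled letter. Out: peach, since no doubled letter. In: jazz, since 'zz' doubled.

Out, Out, In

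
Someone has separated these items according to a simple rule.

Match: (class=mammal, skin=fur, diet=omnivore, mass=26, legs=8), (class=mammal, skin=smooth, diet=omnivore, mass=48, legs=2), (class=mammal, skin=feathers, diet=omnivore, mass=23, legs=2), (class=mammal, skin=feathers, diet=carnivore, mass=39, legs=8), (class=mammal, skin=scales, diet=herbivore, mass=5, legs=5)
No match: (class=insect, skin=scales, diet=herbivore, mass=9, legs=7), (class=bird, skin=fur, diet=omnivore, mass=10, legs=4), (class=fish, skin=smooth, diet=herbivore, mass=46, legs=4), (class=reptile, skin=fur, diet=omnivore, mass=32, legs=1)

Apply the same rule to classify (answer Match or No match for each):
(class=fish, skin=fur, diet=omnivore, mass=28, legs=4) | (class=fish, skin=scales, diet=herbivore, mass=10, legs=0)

The rule appears to be: class is mammal.
(class=fish, skin=fur, diet=omnivore, mass=28, legs=4): No match (class is fish). (class=fish, skin=scales, diet=herbivore, mass=10, legs=0): No match (class is fish).

No match, No match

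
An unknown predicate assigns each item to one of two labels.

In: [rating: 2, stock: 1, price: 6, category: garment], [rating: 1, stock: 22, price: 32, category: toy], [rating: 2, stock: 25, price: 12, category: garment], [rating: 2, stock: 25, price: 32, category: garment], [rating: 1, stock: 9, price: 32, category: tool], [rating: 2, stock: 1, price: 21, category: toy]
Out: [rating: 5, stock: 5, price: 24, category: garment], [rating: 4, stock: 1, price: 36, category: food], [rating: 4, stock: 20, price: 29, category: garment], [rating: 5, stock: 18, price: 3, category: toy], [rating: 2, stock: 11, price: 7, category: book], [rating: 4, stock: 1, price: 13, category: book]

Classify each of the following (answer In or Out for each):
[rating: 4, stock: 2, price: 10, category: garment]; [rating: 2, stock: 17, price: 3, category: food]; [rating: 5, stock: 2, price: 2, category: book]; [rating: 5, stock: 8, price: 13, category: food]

Out, In, Out, Out

The classifier is using: rating ≤ 2 AND price ≠ 7.
Out: [rating: 4, stock: 2, price: 10, category: garment], since rating = 4, price = 10.
In: [rating: 2, stock: 17, price: 3, category: food], since rating = 2, price = 3.
Out: [rating: 5, stock: 2, price: 2, category: book], since rating = 5, price = 2.
Out: [rating: 5, stock: 8, price: 13, category: food], since rating = 5, price = 13.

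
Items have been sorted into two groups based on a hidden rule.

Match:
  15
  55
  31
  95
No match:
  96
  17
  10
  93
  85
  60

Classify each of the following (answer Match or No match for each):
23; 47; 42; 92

Match, Match, No match, No match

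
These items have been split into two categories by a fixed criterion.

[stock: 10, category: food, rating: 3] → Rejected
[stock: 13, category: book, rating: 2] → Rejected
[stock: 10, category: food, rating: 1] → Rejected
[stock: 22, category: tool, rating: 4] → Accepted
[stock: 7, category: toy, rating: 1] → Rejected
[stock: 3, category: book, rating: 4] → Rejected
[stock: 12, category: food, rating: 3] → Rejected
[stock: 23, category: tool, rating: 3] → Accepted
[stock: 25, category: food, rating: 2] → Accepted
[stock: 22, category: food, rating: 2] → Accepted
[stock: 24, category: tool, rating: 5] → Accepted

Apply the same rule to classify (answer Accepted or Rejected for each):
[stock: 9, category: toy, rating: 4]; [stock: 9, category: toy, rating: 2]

One predicate separates the groups cleanly: stock ≥ 22.
[stock: 9, category: toy, rating: 4]: Rejected (stock = 9).
[stock: 9, category: toy, rating: 2]: Rejected (stock = 9).

Rejected, Rejected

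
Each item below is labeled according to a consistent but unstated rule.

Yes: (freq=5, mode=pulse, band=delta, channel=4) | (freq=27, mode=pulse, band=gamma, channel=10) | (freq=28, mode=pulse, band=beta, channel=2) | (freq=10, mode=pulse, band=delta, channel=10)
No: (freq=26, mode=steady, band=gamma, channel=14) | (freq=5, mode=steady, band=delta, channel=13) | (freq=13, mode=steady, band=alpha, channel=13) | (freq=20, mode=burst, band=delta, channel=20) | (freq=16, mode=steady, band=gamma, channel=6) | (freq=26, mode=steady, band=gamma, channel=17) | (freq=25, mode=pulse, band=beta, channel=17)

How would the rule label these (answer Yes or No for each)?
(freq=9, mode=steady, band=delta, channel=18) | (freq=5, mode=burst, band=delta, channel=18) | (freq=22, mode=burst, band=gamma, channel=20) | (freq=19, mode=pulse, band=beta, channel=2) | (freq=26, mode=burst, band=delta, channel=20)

No, No, No, Yes, No

All 'Yes' examples share one property — mode is pulse AND channel ≤ 10 — and every 'No' example lacks it.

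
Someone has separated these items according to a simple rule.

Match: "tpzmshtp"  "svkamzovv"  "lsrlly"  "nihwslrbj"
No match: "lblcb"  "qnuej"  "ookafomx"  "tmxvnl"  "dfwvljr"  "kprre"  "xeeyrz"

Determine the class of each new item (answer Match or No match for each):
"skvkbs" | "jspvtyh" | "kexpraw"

Match, Match, No match

The pattern is that an item is 'Match' exactly when: contains 's'.
"skvkbs" — has 's', hence Match.
"jspvtyh" — has 's', hence Match.
"kexpraw" — no 's', hence No match.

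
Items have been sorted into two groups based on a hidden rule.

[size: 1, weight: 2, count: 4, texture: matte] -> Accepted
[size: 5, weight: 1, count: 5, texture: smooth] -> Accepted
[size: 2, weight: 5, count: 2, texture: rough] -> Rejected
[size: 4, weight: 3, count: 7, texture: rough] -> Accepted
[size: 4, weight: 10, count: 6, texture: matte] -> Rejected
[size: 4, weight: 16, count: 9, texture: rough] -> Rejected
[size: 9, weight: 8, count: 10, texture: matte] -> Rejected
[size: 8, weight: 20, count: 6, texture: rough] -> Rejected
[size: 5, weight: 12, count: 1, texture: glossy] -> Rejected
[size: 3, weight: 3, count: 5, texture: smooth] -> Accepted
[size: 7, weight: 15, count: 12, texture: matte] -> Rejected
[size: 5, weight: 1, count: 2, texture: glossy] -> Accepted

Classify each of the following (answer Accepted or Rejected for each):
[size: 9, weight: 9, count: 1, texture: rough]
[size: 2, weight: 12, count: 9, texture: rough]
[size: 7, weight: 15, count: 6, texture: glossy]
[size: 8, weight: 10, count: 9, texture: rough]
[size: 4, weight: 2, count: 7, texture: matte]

Every 'Accepted' example satisfies: weight ≤ 3. None of the 'Rejected' examples do.
[size: 9, weight: 9, count: 1, texture: rough]: weight = 9, doesn't qualify → Rejected.
[size: 2, weight: 12, count: 9, texture: rough]: weight = 12, doesn't qualify → Rejected.
[size: 7, weight: 15, count: 6, texture: glossy]: weight = 15, doesn't qualify → Rejected.
[size: 8, weight: 10, count: 9, texture: rough]: weight = 10, doesn't qualify → Rejected.
[size: 4, weight: 2, count: 7, texture: matte]: weight = 2, matches → Accepted.

Rejected, Rejected, Rejected, Rejected, Accepted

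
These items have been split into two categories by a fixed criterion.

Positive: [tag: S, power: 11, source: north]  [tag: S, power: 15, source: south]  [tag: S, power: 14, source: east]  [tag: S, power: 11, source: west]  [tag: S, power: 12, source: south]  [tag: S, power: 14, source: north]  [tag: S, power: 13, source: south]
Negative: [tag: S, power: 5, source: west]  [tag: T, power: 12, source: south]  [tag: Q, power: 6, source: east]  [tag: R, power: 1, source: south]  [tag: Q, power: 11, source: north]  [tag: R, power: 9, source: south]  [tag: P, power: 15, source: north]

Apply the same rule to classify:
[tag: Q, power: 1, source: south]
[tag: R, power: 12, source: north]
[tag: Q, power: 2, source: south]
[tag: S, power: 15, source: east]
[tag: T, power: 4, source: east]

The distinguishing property — tag is S AND power ≥ 6 — holds for all the 'Positive' cases and none of the 'Negative' cases.
[tag: Q, power: 1, source: south]: tag is Q, power = 1, does not pass → Negative. [tag: R, power: 12, source: north]: tag is R, power = 12, does not pass → Negative. [tag: Q, power: 2, source: south]: tag is Q, power = 2, does not pass → Negative. [tag: S, power: 15, source: east]: tag is S, power = 15, checks out → Positive. [tag: T, power: 4, source: east]: tag is T, power = 4, does not pass → Negative.

Negative, Negative, Negative, Positive, Negative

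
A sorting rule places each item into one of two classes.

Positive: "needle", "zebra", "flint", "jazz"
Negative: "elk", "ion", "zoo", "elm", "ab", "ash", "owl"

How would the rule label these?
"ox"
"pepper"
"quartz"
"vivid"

Negative, Positive, Positive, Positive

The pattern is that an item is 'Positive' exactly when: length ≥ 4.
"ox": length 2, doesn't qualify → Negative.
"pepper": length 6, satisfies this → Positive.
"quartz": length 6, satisfies this → Positive.
"vivid": length 5, satisfies this → Positive.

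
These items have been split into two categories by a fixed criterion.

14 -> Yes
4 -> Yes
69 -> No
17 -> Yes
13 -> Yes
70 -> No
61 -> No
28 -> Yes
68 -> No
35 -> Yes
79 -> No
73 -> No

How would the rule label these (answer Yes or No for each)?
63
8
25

No, Yes, Yes

The simplest hypothesis consistent with all the labels is: at most 35.
No: 63, since 63 > 35.
Yes: 8, since 8 ≤ 35.
Yes: 25, since 25 ≤ 35.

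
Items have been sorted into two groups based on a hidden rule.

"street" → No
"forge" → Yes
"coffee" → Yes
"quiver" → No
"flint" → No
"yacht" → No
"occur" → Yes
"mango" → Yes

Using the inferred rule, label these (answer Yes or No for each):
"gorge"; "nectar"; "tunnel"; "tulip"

Yes, No, No, No

Checking candidate rules against both groups, what survives is: contains 'o'.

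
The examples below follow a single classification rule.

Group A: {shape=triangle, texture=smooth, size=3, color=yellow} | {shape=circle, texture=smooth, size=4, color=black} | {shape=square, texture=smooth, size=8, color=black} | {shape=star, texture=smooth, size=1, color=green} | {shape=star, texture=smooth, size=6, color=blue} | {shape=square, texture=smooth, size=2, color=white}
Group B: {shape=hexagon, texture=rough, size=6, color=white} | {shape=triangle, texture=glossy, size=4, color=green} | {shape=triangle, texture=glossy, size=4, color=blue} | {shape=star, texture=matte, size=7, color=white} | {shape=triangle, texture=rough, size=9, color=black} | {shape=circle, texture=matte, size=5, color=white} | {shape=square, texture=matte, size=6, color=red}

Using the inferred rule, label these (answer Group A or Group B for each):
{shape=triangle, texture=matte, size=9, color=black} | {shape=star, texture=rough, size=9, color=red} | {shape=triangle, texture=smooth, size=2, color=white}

Group B, Group B, Group A

A rule that fits every label: texture is smooth — true of each 'Group A' example, false of each 'Group B' one.
{shape=triangle, texture=matte, size=9, color=black}: texture is matte — lacks this property, so Group B. {shape=star, texture=rough, size=9, color=red}: texture is rough — lacks this property, so Group B. {shape=triangle, texture=smooth, size=2, color=white}: texture is smooth — qualifies, so Group A.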